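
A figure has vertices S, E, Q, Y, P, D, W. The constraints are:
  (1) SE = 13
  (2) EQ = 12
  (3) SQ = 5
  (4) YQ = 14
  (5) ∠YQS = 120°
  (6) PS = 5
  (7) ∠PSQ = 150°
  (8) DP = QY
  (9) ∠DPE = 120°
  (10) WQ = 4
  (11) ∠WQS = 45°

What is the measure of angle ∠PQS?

Step 1: By the law of cosines on triangle QSP: QP² = 5² + 5² − 2·5·5·cos(150°) = 93.3, so QP ≈ 9.66.
Step 2: By the inverse law of cosines on triangle PQS: cos(∠PQS) = (9.66² + 5² − 5²) / (2·9.66·5) = 93.3/96.59 = 0.9659, so ∠PQS = 15°.

Therefore, the measure of angle ∠PQS = 15°.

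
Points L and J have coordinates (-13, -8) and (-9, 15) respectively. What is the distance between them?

d = sqrt((-9 - -13)^2 + (15 - -8)^2)
d = sqrt(4^2 + 23^2)
d = sqrt(16 + 529)
d = sqrt(545)

sqrt(545)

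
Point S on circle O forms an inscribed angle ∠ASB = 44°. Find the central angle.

By the inscribed angle theorem, the central angle is twice the inscribed angle.
Central angle = 2 × 44° = 88°

88°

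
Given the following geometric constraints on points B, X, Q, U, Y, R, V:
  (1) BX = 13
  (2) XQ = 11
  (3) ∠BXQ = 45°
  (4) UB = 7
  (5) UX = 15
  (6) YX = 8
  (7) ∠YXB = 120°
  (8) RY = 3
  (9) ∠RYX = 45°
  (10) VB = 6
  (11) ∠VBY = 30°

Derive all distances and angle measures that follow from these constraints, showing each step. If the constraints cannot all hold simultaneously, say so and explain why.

The constraints are consistent.

Step 1: From BX = 13, XQ = 11, and ∠BXQ = 45°, by the law of cosines:
  BQ² = BX² + XQ² - 2·BX·XQ·cos(45°) = 169 + 121 - 202.2 = 87.77
  BQ ≈ 9.37

Step 2: From BX = 13, XY = 8, and ∠BXY = 120°, by the law of cosines:
  BY² = BX² + XY² - 2·BX·XY·cos(120°) = 169 + 64 + 104 = 337
  BY ≈ 18.36

Step 3: From XY = 8, YR = 3, and ∠XYR = 45°, by the law of cosines:
  XR² = XY² + YR² - 2·XY·YR·cos(45°) = 64 + 9 - 33.94 = 39.06
  XR ≈ 6.25

Step 4: From BU = 7, BX = 13, UX = 15, by the inverse law of cosines:
  cos(∠UBX) = (BU² + BX² - UX²) / (2·BU·BX)
  ∠UBX = 92.2°

Step 5: From XB = 13, XU = 15, BU = 7, by the inverse law of cosines:
  cos(∠BXU) = (XB² + XU² - BU²) / (2·XB·XU)
  ∠BXU = 27.8°

Step 6: From UB = 7, UX = 15, BX = 13, by the inverse law of cosines:
  cos(∠BUX) = (UB² + UX² - BX²) / (2·UB·UX)
  ∠BUX = 60°

Step 7: From YB = 18.36, BV = 6, and ∠YBV = 30°, by the law of cosines:
  YV² = YB² + BV² - 2·YB·BV·cos(30°) = 337 + 36 - 190.8 = 182.2
  YV ≈ 13.5

Step 8: From BQ = 9.37, BX = 13, QX = 11, by the inverse law of cosines:
  cos(∠QBX) = (BQ² + BX² - QX²) / (2·BQ·BX)
  ∠QBX = 56.12°

Step 9: From BX = 13, BY = 18.36, XY = 8, by the inverse law of cosines:
  cos(∠XBY) = (BX² + BY² - XY²) / (2·BX·BY)
  ∠XBY = 22.17°

Step 10: From XR = 6.25, XY = 8, RY = 3, by the inverse law of cosines:
  cos(∠RXY) = (XR² + XY² - RY²) / (2·XR·XY)
  ∠RXY = 19.84°

Step 11: From QB = 9.37, QX = 11, BX = 13, by the inverse law of cosines:
  cos(∠BQX) = (QB² + QX² - BX²) / (2·QB·QX)
  ∠BQX = 78.88°

Step 12: From YB = 18.36, YX = 8, BX = 13, by the inverse law of cosines:
  cos(∠BYX) = (YB² + YX² - BX²) / (2·YB·YX)
  ∠BYX = 37.83°

Step 13: From RX = 6.25, RY = 3, XY = 8, by the inverse law of cosines:
  cos(∠XRY) = (RX² + RY² - XY²) / (2·RX·RY)
  ∠XRY = 115.16°

Step 14: From YB = 18.36, YV = 13.5, BV = 6, by the inverse law of cosines:
  cos(∠BYV) = (YB² + YV² - BV²) / (2·YB·YV)
  ∠BYV = 12.84°

Step 15: From VB = 6, VY = 13.5, BY = 18.36, by the inverse law of cosines:
  cos(∠BVY) = (VB² + VY² - BY²) / (2·VB·VY)
  ∠BVY = 137.16°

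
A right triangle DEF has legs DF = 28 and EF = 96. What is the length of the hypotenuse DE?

In a right triangle, the square of the hypotenuse equals the sum of the squares of the two legs.
The legs are 28 and 96, so the hypotenuse = sqrt(784 + 9216) = sqrt(10000) = 100.

100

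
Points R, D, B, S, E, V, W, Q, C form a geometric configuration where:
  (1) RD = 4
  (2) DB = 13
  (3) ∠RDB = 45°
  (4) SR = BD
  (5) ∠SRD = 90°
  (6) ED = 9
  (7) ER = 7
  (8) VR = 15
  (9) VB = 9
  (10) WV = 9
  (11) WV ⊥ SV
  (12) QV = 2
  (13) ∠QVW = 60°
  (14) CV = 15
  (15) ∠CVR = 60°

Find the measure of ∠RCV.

Step 1: By the law of cosines on triangle CVR: CR² = 15² + 15² − 2·15·15·cos(60°) = 225, so CR = 15.
Step 2: By the inverse law of cosines on triangle RCV: cos(∠RCV) = (15² + 15² − 15²) / (2·15·15) = 225/450 = 0.5, so ∠RCV = 60°.

Therefore, the measure of angle ∠RCV = 60°.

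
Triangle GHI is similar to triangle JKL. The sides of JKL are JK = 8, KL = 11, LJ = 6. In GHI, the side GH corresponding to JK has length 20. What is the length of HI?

k = 20/8 = 5/2. HI = 5/2 * 11 = 55/2.

55/2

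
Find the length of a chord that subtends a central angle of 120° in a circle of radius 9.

Drop a perpendicular from the center to the chord, bisecting both the chord and the central angle.
Each half-chord = r sin(θ/2) = 9 sin(60°).
The full chord = 2 × 9 × sin(60°) = 9*sqrt(3).

9*sqrt(3)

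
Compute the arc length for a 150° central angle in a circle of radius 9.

Arc length = 2π(9)(5/12) = 15*pi/2

15*pi/2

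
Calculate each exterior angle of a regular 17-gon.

Each exterior angle of a regular n-gon is 360 / n.
For n = 17: 360 / 17 = 360/17 degrees.

360/17 degrees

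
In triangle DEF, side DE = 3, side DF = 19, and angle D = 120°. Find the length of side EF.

Law of cosines: EF^2 = 3^2 + 19^2 - 2(3)(19)cos(120°) = 427, so EF = sqrt(427).

sqrt(427)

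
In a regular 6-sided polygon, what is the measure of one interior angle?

Each interior angle of a regular n-gon is (n - 2) * 180 / n.
For n = 6: (6 - 2) * 180 / 6 = 720/6 = 120 degrees.

120 degrees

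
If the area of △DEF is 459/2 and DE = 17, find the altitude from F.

Area = (1/2) * base * height
height = 2 * Area / base
height = 2 * 459/2 / 17
height = 459 / 17
height = 27

27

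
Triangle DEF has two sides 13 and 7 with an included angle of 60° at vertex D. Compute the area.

Area = (1/2) * DE * DF * sin(D)
Area = (1/2) * 13 * 7 * sin(60°)
Area = (1/2) * 13 * 7 * sqrt(3)/2
Area = 91*sqrt(3)/4

91*sqrt(3)/4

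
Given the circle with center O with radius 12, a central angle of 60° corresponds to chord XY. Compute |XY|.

Chord = 2(12) sin(30°) = 12

12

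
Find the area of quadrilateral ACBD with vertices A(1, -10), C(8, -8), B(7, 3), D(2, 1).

The Shoelace formula works by pairing each vertex with the next (cycling back to the first).
For each pair, compute x_i*y_(i+1) - x_(i+1)*y_i:
  (1*-8 - 8*-10) = 72
  (8*3 - 7*-8) = 80
  (7*1 - 2*3) = 1
  (2*-10 - 1*1) = -21
Taking half the absolute value of the total: Area = (1/2)(132) = 66.

66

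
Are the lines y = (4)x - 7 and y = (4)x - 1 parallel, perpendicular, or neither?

Slope of line 1: m1 = 4
Slope of line 2: m2 = 4
Two lines are parallel if and only if they have equal slopes (or both are vertical).
Here m1 = m2 = 4, confirming the lines are parallel.

Parallel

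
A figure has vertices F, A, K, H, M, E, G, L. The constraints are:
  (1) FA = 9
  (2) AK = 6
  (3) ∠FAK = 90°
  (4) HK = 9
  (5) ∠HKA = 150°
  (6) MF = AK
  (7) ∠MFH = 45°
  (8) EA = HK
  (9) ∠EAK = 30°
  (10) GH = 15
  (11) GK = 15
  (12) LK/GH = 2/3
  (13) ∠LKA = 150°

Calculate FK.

Step 1: By the law of cosines on triangle FAK: FK² = 9² + 6² − 2·9·6·cos(90°) = 117, so FK = 3·√13.

Therefore, the length of FK = 3·√13.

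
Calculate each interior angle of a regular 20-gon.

Each interior angle of a regular n-gon is (n - 2) * 180 / n.
For n = 20: (20 - 2) * 180 / 20 = 3240/20 = 162 degrees.

162 degrees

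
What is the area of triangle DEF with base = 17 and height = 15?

A triangle's area is half the area of a rectangle with the same base and height.
Area = (1/2) * 17 * 15 = 255/2.

255/2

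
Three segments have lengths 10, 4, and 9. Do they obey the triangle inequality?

Check all three triangle inequalities:
10 + 4 = 14 > 9 ✓
10 + 9 = 19 > 4 ✓
4 + 9 = 13 > 10 ✓
All conditions hold, so these sides form a valid triangle.

Yes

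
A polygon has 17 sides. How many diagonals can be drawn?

The number of diagonals in an n-gon is n(n - 3)/2.
For n = 17: 17(17 - 3)/2 = 17 × 14 / 2 = 119.

119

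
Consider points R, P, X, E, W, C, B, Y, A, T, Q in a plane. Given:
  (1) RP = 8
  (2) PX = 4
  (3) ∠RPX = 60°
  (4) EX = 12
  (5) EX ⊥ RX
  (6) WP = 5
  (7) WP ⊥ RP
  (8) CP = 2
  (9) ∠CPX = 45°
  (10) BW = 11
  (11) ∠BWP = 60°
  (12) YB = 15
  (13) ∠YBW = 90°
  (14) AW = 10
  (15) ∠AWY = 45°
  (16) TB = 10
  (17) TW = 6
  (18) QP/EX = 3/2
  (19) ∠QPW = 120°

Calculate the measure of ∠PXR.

Step 1: By the law of cosines on triangle XPR: XR² = 4² + 8² − 2·4·8·cos(60°) = 48, so XR = 4·√3.
Step 2: By the inverse law of cosines on triangle PXR: cos(∠PXR) = (4² + (4·√3)² − 8²) / (2·4·4·√3) = 0/55.43 = 0, so ∠PXR = 90°.

Therefore, the measure of angle ∠PXR = 90°.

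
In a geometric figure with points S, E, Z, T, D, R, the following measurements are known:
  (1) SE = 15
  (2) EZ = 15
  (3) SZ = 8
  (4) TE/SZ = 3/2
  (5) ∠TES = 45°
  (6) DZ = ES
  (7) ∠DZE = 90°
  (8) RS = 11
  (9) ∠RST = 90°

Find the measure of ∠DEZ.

From the given relations: DZ = ES = 15.
Step 1: By the law of cosines on triangle EZD: ED² = 15² + 15² − 2·15·15·cos(90°) = 450, so ED = 15·√2.
Step 2: By the inverse law of cosines on triangle DEZ: cos(∠DEZ) = ((15·√2)² + 15² − 15²) / (2·15·√2·15) = 450/636.4 = 0.7071, so ∠DEZ = 45°.

Therefore, the measure of angle ∠DEZ = 45°.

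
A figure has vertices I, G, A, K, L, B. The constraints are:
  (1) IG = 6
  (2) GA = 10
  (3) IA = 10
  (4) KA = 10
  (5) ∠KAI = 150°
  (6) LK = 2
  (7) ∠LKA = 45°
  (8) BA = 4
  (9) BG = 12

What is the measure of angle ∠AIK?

Step 1: By the law of cosines on triangle IAK: IK² = 10² + 10² − 2·10·10·cos(150°) = 373.21, so IK ≈ 19.32.
Step 2: By the inverse law of cosines on triangle AIK: cos(∠AIK) = (10² + 19.32² − 10²) / (2·10·19.32) = 373.21/386.37 = 0.9659, so ∠AIK = 15°.

Therefore, the measure of angle ∠AIK = 15°.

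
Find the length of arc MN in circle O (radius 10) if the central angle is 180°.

The full circumference is 2πr = 2π(10) = 20*pi.
The arc spans 180° out of 360°, which is a fraction of 1/2.
Arc length = 20*pi × 1/2 = 10*pi.

10*pi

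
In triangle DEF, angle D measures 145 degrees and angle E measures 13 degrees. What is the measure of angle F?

By the triangle angle sum property, the three interior angles of any triangle add up to 180°.
We know angle D = 145° and angle E = 13°, so their sum is 158°.
Therefore angle F = 180° - 158° = 22°.

22 degrees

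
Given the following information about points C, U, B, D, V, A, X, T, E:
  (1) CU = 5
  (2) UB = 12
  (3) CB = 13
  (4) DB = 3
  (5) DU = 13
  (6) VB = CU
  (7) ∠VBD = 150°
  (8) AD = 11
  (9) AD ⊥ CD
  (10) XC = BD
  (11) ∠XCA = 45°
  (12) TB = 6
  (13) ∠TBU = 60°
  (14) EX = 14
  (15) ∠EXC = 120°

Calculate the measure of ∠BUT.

Step 1: By the law of cosines on triangle UBT: UT² = 12² + 6² − 2·12·6·cos(60°) = 108, so UT = 6·√3.
Step 2: By the inverse law of cosines on triangle BUT: cos(∠BUT) = (12² + (6·√3)² − 6²) / (2·12·6·√3) = 216/249.42 = 0.866, so ∠BUT = 30°.

Therefore, the measure of angle ∠BUT = 30°.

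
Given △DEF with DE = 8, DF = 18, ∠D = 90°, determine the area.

Area = (1/2)(8)(18) sin(90°) = (1/2)(8)(18)(1) = 72

72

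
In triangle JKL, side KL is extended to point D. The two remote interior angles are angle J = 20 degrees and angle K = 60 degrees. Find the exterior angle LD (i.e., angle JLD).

By the exterior angle theorem, an exterior angle of a triangle equals the sum of the two remote interior angles.
Exterior angle = angle J + angle K
Exterior angle = 20 + 60 = 80 degrees

80 degrees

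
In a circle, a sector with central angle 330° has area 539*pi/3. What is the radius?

r² = 360 × 539*pi/3 / (π × 330) = 196, so r = 14.

14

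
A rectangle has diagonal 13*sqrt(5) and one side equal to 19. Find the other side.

b = sqrt(d^2 - a^2) = sqrt(845 - 361) = sqrt(484) = 22

22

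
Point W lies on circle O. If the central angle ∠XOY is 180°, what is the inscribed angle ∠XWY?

By the inscribed angle theorem, the inscribed angle is half the central angle.
Inscribed angle = 180° / 2 = 90°

90°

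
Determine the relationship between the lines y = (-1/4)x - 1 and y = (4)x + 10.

Slope of line 1: m1 = -1/4
Slope of line 2: m2 = 4
m1 * m2 = -1, so perpendicular.

Perpendicular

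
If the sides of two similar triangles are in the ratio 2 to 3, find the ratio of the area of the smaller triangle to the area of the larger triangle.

The ratio of areas of similar triangles equals the square of the side ratio.
Side ratio = 2:3
Area ratio = (2/3)^2 = 4/9 = 4:9

4:9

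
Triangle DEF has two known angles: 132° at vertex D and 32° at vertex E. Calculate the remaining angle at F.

The interior angles sum to 180°: angle F = 180 - 132 - 32 = 16°.
The triangle is obtuse (angles 132°, 32°, 16°).

16 degrees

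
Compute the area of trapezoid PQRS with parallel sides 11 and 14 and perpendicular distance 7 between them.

A trapezoid's area equals the midsegment times the height.
The midsegment is (11 + 14) / 2 = 25/2.
Area = 25/2 * 7 = 175/2.

175/2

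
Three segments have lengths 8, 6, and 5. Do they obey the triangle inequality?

Sort the sides: 5, 6, 8.
It suffices to check that the sum of the two smallest exceeds the largest:
5 + 6 = 11 > 8. ✓
Yes, a valid triangle can be formed.

Yes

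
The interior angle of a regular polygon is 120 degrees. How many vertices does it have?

The exterior angle is the supplement of the interior angle: 180 - 120 = 60 degrees.
Since the exterior angles of any convex polygon sum to 360 degrees, the number of sides is 360 / 60 = 6.

6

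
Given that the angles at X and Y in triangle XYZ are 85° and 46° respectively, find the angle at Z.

angle Z = 180 - 85 - 46 = 49 degrees.

49 degrees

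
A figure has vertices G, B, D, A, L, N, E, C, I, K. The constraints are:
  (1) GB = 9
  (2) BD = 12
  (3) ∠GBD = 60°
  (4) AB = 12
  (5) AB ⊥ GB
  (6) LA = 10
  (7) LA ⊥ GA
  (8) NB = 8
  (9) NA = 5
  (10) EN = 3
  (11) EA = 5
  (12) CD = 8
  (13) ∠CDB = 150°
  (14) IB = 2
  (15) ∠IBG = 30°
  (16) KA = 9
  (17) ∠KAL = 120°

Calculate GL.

Step 1: By the law of cosines on triangle GBA: GA² = 9² + 12² − 2·9·12·cos(90°) = 225, so GA = 15.
Step 2: By the law of cosines on triangle GAL: GL² = 15² + 10² − 2·15·10·cos(90°) = 325, so GL = 5·√13.

Therefore, the length of GL = 5·√13.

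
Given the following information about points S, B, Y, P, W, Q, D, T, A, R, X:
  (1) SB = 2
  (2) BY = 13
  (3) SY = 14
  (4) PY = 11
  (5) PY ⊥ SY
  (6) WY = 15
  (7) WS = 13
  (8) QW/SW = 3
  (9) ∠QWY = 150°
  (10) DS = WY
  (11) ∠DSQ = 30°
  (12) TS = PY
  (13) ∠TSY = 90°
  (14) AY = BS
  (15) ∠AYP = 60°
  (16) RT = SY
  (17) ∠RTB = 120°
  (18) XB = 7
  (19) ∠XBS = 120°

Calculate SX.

Step 1: By the law of cosines on triangle SBX: SX² = 2² + 7² − 2·2·7·cos(120°) = 67, so SX = √67.

Therefore, the length of SX = √67.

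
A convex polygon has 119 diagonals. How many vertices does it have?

Using d = n(n - 3)/2, we solve 119 = n(n - 3)/2.
So n(n - 3) = 238.
Testing n = 17: 17 * 14 = 238 = 238. Correct.
The polygon has 17 sides.

17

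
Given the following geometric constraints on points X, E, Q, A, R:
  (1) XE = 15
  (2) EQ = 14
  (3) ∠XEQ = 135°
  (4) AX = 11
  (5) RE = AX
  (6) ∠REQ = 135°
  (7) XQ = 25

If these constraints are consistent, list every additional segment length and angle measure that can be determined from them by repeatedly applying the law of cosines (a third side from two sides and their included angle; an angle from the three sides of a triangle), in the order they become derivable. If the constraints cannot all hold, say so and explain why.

These constraints are not satisfiable: (1), (2) and (3) already determine XQ: by the law of cosines XQ² = 15² + 14² − 2·15·14·cos(135°) = 717.98, so XQ ≈ 26.8, which contradicts (7) XQ = 25. No planar figure meets all of them, so nothing further can be derived.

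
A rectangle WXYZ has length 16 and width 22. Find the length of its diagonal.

Using the Pythagorean theorem:
d² = 16² + 22² = 256 + 484 = 740
d = sqrt(740) = 2*sqrt(185)

2*sqrt(185)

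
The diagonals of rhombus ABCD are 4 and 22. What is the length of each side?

The diagonals of a rhombus bisect each other at right angles.
Half-diagonals: 4/2 = 2 and 22/2 = 11
side = sqrt(2^2 + 11^2)
side = sqrt(4 + 121)
side = sqrt(125) = 5*sqrt(5)

5*sqrt(5)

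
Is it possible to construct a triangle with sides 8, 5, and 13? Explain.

Check the triangle inequality: 8 + 5 = 13 ≤ 13.
Since the sum of two sides does not exceed the third, no triangle can be formed.

No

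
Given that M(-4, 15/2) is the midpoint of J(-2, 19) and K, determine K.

Using the midpoint formula: M = ((x1 + x2)/2, (y1 + y2)/2)
We know M = (-4, 15/2) and J = (-2, 19)
For x: -4 = (-2 + x2)/2, so x2 = 2*-4 - -2 = -6
For y: 15/2 = (19 + y2)/2, so y2 = 2*15/2 - 19 = -4
K = (-6, -4)

(-6, -4)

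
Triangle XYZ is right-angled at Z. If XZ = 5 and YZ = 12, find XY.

XY = sqrt(5^2 + 12^2) = sqrt(169) = 13

13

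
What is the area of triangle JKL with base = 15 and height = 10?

Area = (1/2)(15)(10) = 75

75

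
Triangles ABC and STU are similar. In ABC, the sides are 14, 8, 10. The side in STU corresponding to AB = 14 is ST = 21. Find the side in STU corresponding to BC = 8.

Since the triangles are similar, the ratio of corresponding sides is constant.
Scale factor k = ST / AB = 21 / 14 = 3/2
TU = k * BC = 3/2 * 8 = 12

12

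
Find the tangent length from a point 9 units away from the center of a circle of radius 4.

Let T be the point of tangency. Then OT ⊥ AT (radius ⊥ tangent).
In right triangle OTA: OA² = OT² + AT²
9² = 4² + AT²
AT² = 65, AT = sqrt(65)

sqrt(65)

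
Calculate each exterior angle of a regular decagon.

Each exterior angle of a regular n-gon is 360 / n.
For n = 10: 360 / 10 = 36 degrees.

36 degrees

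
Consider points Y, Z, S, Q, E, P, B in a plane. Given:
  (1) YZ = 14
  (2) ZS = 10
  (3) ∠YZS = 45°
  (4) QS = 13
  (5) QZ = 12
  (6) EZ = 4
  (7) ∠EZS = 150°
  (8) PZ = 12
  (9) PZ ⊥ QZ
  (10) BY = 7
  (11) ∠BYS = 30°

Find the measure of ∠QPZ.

Step 1: By the law of cosines on triangle PZQ: PQ² = 12² + 12² − 2·12·12·cos(90°) = 288, so PQ = 12·√2.
Step 2: By the inverse law of cosines on triangle QPZ: cos(∠QPZ) = ((12·√2)² + 12² − 12²) / (2·12·√2·12) = 288/407.29 = 0.7071, so ∠QPZ = 45°.

Therefore, the measure of angle ∠QPZ = 45°.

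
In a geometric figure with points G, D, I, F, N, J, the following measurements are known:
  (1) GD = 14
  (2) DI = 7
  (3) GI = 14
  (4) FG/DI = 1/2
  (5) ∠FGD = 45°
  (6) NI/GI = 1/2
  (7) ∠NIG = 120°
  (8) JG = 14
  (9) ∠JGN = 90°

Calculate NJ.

From the given relations: NI = 1/2·GI = 1/2·14 = 7.
Step 1: By the law of cosines on triangle GIN: GN² = 14² + 7² − 2·14·7·cos(120°) = 343, so GN = 7·√7.
Step 2: By the law of cosines on triangle NGJ: NJ² = (7·√7)² + 14² − 2·7·√7·14·cos(90°) = 539, so NJ = 7·√11.

Therefore, the length of NJ = 7·√11.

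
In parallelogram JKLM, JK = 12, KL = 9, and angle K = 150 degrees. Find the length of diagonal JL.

The diagonal of a parallelogram can be found by treating two adjacent sides and the diagonal as a triangle.
Applying the law of cosines with sides 12, 9 and included angle 150°:
d^2 = 144 + 81 - 216*cos(150°) = 108*sqrt(3) + 225
d = 3*sqrt(12*sqrt(3) + 25)

3*sqrt(12*sqrt(3) + 25)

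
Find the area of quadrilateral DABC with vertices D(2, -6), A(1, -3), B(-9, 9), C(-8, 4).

Using the Shoelace formula for a quadrilateral (vertices in order):
Area = (1/2)|sum of (x_i * y_(i+1) - x_(i+1) * y_i)|
Terms: (2*-3 - 1*-6) = 0, (1*9 - -9*-3) = -18, (-9*4 - -8*9) = 36, (-8*-6 - 2*4) = 40
Sum = 58
Area = (1/2)(58) = 29

29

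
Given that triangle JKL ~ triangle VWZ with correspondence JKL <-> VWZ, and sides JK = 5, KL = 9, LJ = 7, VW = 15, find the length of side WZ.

Since the triangles are similar, the ratio of corresponding sides is constant.
Scale factor k = VW / JK = 15 / 5 = 3
WZ = k * KL = 3 * 9 = 27

27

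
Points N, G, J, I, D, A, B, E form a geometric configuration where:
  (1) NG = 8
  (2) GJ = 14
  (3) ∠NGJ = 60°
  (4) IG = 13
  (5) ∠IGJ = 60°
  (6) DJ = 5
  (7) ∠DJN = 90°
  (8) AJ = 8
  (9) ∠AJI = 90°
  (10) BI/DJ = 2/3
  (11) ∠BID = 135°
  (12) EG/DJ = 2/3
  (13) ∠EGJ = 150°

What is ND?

Step 1: By the law of cosines on triangle JGN: JN² = 14² + 8² − 2·14·8·cos(60°) = 148, so JN = 2·√37.
Step 2: By the law of cosines on triangle NJD: ND² = (2·√37)² + 5² − 2·2·√37·5·cos(90°) = 173, so ND = √173.

Therefore, the length of ND = √173.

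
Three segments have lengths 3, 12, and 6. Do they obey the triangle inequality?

No.
The triangle inequality is violated: 3 + 6 = 9 ≤ 12.
These lengths cannot form a triangle.

No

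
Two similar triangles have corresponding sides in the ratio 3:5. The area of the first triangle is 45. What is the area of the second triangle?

Area ratio = (3/5)^2 = 9/25. Area of the second triangle = 45 * 25/9 = 125.

125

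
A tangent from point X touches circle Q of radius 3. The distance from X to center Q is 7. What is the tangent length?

Let T be the point of tangency. Then QT ⊥ XT (radius ⊥ tangent).
In right triangle QTX: QX² = QT² + XT²
7² = 3² + XT²
XT² = 40, XT = 2*sqrt(10)

2*sqrt(10)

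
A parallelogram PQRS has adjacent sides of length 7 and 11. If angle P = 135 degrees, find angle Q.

Opposite sides of a parallelogram are parallel, so consecutive angles form co-interior angles on a transversal.
Co-interior angles sum to 180°, giving angle Q = 180 - 135 = 45 degrees.

45 degrees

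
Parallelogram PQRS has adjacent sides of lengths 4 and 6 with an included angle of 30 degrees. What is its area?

Area = a * b * sin(theta)
Area = 4 * 6 * sin(30 degrees)
Area = 24 * 1/2
Area = 12

12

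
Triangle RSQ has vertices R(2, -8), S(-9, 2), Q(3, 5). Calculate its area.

Shoelace: Area = (1/2)|2(2-5) + -9(5--8) + 3(-8-2)| = (1/2)(153) = 153/2

153/2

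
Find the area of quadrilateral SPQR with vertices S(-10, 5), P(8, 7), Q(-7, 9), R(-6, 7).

The Shoelace formula works by pairing each vertex with the next (cycling back to the first).
For each pair, compute x_i*y_(i+1) - x_(i+1)*y_i:
  (-10*7 - 8*5) = -110
  (8*9 - -7*7) = 121
  (-7*7 - -6*9) = 5
  (-6*5 - -10*7) = 40
Taking half the absolute value of the total: Area = (1/2)(56) = 28.

28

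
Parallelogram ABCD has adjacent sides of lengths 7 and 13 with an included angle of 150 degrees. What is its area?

Area = a * b * sin(theta)
Area = 7 * 13 * sin(150 degrees)
Area = 91 * 1/2
Area = 91/2

91/2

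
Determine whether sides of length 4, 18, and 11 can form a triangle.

No.
The triangle inequality is violated: 4 + 11 = 15 ≤ 18.
These lengths cannot form a triangle.

No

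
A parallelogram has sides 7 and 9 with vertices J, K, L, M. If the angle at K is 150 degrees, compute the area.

Area = a * b * sin(theta)
Area = 7 * 9 * sin(150 degrees)
Area = 63 * 1/2
Area = 63/2

63/2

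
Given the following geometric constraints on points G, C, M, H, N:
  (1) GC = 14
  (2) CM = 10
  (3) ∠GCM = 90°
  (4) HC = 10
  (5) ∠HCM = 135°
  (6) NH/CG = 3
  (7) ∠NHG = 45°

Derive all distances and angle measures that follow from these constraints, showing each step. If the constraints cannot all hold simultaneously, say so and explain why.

The constraints are consistent.

From the given relations:
  NH = 3·CG = 3·14 = 42

Step 1: From GC = 14, CM = 10, and ∠GCM = 90°, by the law of cosines:
  GM² = GC² + CM² - 2·GC·CM·cos(90°) = 196 + 100 - 0 = 296
  GM = 2·√74

Step 2: From MC = 10, CH = 10, and ∠MCH = 135°, by the law of cosines:
  MH² = MC² + CH² - 2·MC·CH·cos(135°) = 100 + 100 + 141.4 = 341.4
  MH ≈ 18.48

Step 3: From GC = 14, GM = 2·√74, CM = 10, by the inverse law of cosines:
  cos(∠CGM) = (GC² + GM² - CM²) / (2·GC·GM)
  ∠CGM = 35.54°

Step 4: From MC = 10, MG = 2·√74, CG = 14, by the inverse law of cosines:
  cos(∠CMG) = (MC² + MG² - CG²) / (2·MC·MG)
  ∠CMG = 54.46°

Step 5: From MC = 10, MH = 18.48, CH = 10, by the inverse law of cosines:
  cos(∠CMH) = (MC² + MH² - CH²) / (2·MC·MH)
  ∠CMH = 22.5°

Step 6: From HC = 10, HM = 18.48, CM = 10, by the inverse law of cosines:
  cos(∠CHM) = (HC² + HM² - CM²) / (2·HC·HM)
  ∠CHM = 22.5°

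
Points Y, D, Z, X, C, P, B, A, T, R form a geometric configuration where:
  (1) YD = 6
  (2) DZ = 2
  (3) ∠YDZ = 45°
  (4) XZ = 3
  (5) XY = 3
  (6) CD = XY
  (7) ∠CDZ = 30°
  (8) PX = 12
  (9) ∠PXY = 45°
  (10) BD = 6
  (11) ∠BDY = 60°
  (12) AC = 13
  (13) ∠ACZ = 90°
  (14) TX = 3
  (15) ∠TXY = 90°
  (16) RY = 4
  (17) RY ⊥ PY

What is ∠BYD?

Step 1: By the law of cosines on triangle YDB: YB² = 6² + 6² − 2·6·6·cos(60°) = 36, so YB = 6.
Step 2: By the inverse law of cosines on triangle BYD: cos(∠BYD) = (6² + 6² − 6²) / (2·6·6) = 36/72 = 0.5, so ∠BYD = 60°.

Therefore, the measure of angle ∠BYD = 60°.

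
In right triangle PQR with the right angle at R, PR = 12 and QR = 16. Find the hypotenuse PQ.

By the Pythagorean theorem: PQ^2 = PR^2 + QR^2
PQ^2 = 12^2 + 16^2 = 144 + 256 = 400
PQ = sqrt(400) = 20

20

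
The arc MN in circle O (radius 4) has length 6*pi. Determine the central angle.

θ = 360 × 6*pi / (2π × 4) = 270° (rearranging arc length formula).

270°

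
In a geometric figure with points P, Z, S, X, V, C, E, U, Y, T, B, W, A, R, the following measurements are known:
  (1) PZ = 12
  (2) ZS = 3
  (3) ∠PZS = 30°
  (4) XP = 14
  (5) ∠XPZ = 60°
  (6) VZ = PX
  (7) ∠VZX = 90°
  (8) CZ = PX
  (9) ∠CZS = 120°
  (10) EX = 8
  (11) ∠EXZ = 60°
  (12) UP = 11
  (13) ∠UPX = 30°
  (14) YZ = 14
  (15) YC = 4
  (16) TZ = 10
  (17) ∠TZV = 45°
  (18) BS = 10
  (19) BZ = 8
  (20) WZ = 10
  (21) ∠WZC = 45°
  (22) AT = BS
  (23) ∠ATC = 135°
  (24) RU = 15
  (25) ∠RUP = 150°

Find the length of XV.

From the given relations: VZ = PX = 14.
Step 1: By the law of cosines on triangle ZPX: ZX² = 12² + 14² − 2·12·14·cos(60°) = 172, so ZX = 2·√43.
Step 2: By the law of cosines on triangle XZV: XV² = (2·√43)² + 14² − 2·2·√43·14·cos(90°) = 368, so XV = 4·√23.

Therefore, the length of XV = 4·√23.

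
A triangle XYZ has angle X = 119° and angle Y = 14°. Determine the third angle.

By the triangle angle sum property, the three interior angles of any triangle add up to 180°.
We know angle X = 119° and angle Y = 14°, so their sum is 133°.
Therefore angle Z = 180° - 133° = 47°.

47 degrees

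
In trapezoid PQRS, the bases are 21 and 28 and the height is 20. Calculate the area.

Area = (21 + 28) * 20 / 2 = 980 / 2 = 490

490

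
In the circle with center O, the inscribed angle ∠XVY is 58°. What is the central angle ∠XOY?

The inscribed angle theorem states that a central angle is always twice any inscribed angle that subtends the same arc.
Since the inscribed angle is 58°, the central angle = 2 × 58° = 116°.

116°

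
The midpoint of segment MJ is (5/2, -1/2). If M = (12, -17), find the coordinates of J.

Using the midpoint formula: M = ((x1 + x2)/2, (y1 + y2)/2)
We know M = (5/2, -1/2) and M = (12, -17)
For x: 5/2 = (12 + x2)/2, so x2 = 2*5/2 - 12 = -7
For y: -1/2 = (-17 + y2)/2, so y2 = 2*-1/2 - -17 = 16
J = (-7, 16)

(-7, 16)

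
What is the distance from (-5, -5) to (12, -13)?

The horizontal distance is |12 - -5| = 17 and the vertical distance is |-13 - -5| = 8.
By the Pythagorean theorem, d = sqrt(17^2 + 8^2) = sqrt(353).

sqrt(353)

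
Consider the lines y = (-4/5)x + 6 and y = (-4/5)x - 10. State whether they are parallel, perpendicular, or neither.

Slope of line 1: m1 = -4/5
Slope of line 2: m2 = -4/5
Since m1 = m2 = -4/5, the lines are parallel.

Parallel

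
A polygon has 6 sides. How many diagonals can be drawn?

Each of the 6 vertices connects to 3 non-adjacent vertices via diagonals.
Total connections = 6 × 3 = 18, but each diagonal is counted twice.
Number of diagonals = 18 / 2 = 9.

9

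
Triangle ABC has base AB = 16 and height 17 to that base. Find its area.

A triangle's area is half the area of a rectangle with the same base and height.
Area = (1/2) * 16 * 17 = 136.

136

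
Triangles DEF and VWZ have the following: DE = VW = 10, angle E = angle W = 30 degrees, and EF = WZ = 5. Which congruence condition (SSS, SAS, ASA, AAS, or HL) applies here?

Consider the given information: DE = VW = 10, angle E = angle W = 30 degrees, and EF = WZ = 5
This is not AAS or HL: AAS requires two angles and a non-included side. HL only applies to right triangles with matching hypotenuse and leg.
The correct criterion is SAS. Two pairs of corresponding sides and the included angle are equal (Side-Angle-Side).

SAS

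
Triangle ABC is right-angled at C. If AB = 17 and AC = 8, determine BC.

By the Pythagorean theorem: BC^2 = AB^2 - AC^2
BC^2 = 17^2 - 8^2 = 289 - 64 = 225
BC = sqrt(225) = 15

15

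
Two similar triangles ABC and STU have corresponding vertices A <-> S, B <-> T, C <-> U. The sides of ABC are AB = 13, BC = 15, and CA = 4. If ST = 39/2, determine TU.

k = 39/2/13 = 3/2. TU = 3/2 * 15 = 45/2.

45/2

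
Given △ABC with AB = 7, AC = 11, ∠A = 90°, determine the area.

When two sides and the included angle are known, the area formula is (1/2)ab sin(C).
The height from one side to the opposite vertex is 11 sin(90°) = 11.
Area = (1/2) * 7 * 11 = 77/2.

77/2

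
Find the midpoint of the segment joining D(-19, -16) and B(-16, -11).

M = ((x₁ + x₂)/2, (y₁ + y₂)/2)
= ((-19 + -16)/2, (-16 + -11)/2)
= (-35/2, -27/2) = (-35/2, -27/2)

(-35/2, -27/2)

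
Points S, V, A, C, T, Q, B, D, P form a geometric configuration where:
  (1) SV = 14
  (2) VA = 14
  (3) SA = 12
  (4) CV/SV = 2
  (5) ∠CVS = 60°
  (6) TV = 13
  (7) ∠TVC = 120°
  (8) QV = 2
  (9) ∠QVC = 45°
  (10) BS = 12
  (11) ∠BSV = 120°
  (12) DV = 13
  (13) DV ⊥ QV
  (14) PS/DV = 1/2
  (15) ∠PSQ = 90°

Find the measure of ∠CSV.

From the given relations: CV = 2·SV = 2·14 = 28.
Step 1: By the law of cosines on triangle SVC: SC² = 14² + 28² − 2·14·28·cos(60°) = 588, so SC = 14·√3.
Step 2: By the inverse law of cosines on triangle CSV: cos(∠CSV) = ((14·√3)² + 14² − 28²) / (2·14·√3·14) = 0/678.96 = 0, so ∠CSV = 90°.

Therefore, the measure of angle ∠CSV = 90°.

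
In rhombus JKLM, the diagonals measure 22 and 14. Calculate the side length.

The diagonals of a rhombus bisect each other at right angles.
Half-diagonals: 22/2 = 11 and 14/2 = 7
side = sqrt(11^2 + 7^2)
side = sqrt(121 + 49)
side = sqrt(170)

sqrt(170)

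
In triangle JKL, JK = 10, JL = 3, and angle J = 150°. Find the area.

Area = (1/2) * JK * JL * sin(J)
Area = (1/2) * 10 * 3 * sin(150°)
Area = (1/2) * 10 * 3 * 1/2
Area = 15/2

15/2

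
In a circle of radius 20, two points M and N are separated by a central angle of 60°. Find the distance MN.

Drop a perpendicular from the center to the chord, bisecting both the chord and the central angle.
Each half-chord = r sin(θ/2) = 20 sin(30°).
The full chord = 2 × 20 × sin(30°) = 20.

20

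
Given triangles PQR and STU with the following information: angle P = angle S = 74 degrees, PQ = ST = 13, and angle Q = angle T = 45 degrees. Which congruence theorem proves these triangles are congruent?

The given information provides:
angle P = angle S = 74 degrees, PQ = ST = 13, and angle Q = angle T = 45 degrees
This matches the ASA congruence theorem.
Two pairs of corresponding angles and the included side are equal (Angle-Side-Angle).

ASA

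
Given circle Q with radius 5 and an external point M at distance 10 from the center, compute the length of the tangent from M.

tangent = √(d² - r²) = √(10² - 5²) = √(100 - 25) = √75 = 5*sqrt(3)

5*sqrt(3)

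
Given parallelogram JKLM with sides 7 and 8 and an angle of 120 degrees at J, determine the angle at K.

Consecutive angles are supplementary: angle K = 180 - 120 = 60 degrees.

60 degrees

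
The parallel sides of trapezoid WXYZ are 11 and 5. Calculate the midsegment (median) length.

The midsegment of a trapezoid = (base1 + base2) / 2
midsegment = (11 + 5) / 2
midsegment = 16 / 2
midsegment = 8

8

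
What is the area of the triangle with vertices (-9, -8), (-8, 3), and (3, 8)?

Shoelace: Area = (1/2)|-9(3-8) + -8(8--8) + 3(-8-3)| = (1/2)(116) = 58

58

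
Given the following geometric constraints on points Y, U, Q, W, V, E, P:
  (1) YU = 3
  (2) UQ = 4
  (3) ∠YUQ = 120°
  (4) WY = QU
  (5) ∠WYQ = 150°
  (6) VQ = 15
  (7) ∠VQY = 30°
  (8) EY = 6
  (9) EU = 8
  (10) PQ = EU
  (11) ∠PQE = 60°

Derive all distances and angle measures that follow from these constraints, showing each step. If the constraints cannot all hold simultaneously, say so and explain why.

The constraints are consistent.

From the given relations:
  WY = QU = 4
  PQ = EU = 8

Step 1: From YU = 3, UQ = 4, and ∠YUQ = 120°, by the law of cosines:
  YQ² = YU² + UQ² - 2·YU·UQ·cos(120°) = 9 + 16 + 12 = 37
  YQ = √37

Step 2: From YE = 6, YU = 3, EU = 8, by the inverse law of cosines:
  cos(∠EYU) = (YE² + YU² - EU²) / (2·YE·YU)
  ∠EYU = 121.86°

Step 3: From UE = 8, UY = 3, EY = 6, by the inverse law of cosines:
  cos(∠EUY) = (UE² + UY² - EY²) / (2·UE·UY)
  ∠EUY = 39.57°

Step 4: From EU = 8, EY = 6, UY = 3, by the inverse law of cosines:
  cos(∠UEY) = (EU² + EY² - UY²) / (2·EU·EY)
  ∠UEY = 18.57°

Step 5: From YQ = √37, QV = 15, and ∠YQV = 30°, by the law of cosines:
  YV² = YQ² + QV² - 2·YQ·QV·cos(30°) = 37 + 225 - 158 = 104
  YV ≈ 10.2

Step 6: From QY = √37, YW = 4, and ∠QYW = 150°, by the law of cosines:
  QW² = QY² + YW² - 2·QY·YW·cos(150°) = 37 + 16 + 42.14 = 95.14
  QW ≈ 9.75

Step 7: From YQ = √37, YU = 3, QU = 4, by the inverse law of cosines:
  cos(∠QYU) = (YQ² + YU² - QU²) / (2·YQ·YU)
  ∠QYU = 34.72°

Step 8: From QU = 4, QY = √37, UY = 3, by the inverse law of cosines:
  cos(∠UQY) = (QU² + QY² - UY²) / (2·QU·QY)
  ∠UQY = 25.28°

Step 9: From YQ = √37, YV = 10.2, QV = 15, by the inverse law of cosines:
  cos(∠QYV) = (YQ² + YV² - QV²) / (2·YQ·YV)
  ∠QYV = 132.65°

Step 10: From QW = 9.75, QY = √37, WY = 4, by the inverse law of cosines:
  cos(∠WQY) = (QW² + QY² - WY²) / (2·QW·QY)
  ∠WQY = 11.83°

Step 11: From WQ = 9.75, WY = 4, QY = √37, by the inverse law of cosines:
  cos(∠QWY) = (WQ² + WY² - QY²) / (2·WQ·WY)
  ∠QWY = 18.17°

Step 12: From VQ = 15, VY = 10.2, QY = √37, by the inverse law of cosines:
  cos(∠QVY) = (VQ² + VY² - QY²) / (2·VQ·VY)
  ∠QVY = 17.35°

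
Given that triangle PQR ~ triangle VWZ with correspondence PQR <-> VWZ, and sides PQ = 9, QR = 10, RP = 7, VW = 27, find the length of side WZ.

k = 27/9 = 3. WZ = 3 * 10 = 30.

30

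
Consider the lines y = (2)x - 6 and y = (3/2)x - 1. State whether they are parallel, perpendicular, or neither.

Slope of line 1: m1 = 2
Slope of line 2: m2 = 3/2
m1 != m2 and m1*m2 = 3 != -1. Neither.

Neither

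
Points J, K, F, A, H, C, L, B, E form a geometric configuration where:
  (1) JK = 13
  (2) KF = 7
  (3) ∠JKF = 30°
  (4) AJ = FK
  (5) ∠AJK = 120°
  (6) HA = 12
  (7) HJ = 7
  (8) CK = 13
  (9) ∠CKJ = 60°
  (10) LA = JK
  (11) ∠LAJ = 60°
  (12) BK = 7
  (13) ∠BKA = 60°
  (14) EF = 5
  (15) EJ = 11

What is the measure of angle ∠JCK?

Step 1: By the law of cosines on triangle CKJ: CJ² = 13² + 13² − 2·13·13·cos(60°) = 169, so CJ = 13.
Step 2: By the inverse law of cosines on triangle JCK: cos(∠JCK) = (13² + 13² − 13²) / (2·13·13) = 169/338 = 0.5, so ∠JCK = 60°.

Therefore, the measure of angle ∠JCK = 60°.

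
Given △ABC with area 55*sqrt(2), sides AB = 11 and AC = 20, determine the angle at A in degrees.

sin(C) = 2 * 55*sqrt(2) / (11 * 20) = sqrt(2)/2, so C = arcsin(sqrt(2)/2) = 45°.
Since sin(180° - C) = sin(C), the obtuse angle 135° gives the same area, so C = 45° or C = 135°.

45° or 135°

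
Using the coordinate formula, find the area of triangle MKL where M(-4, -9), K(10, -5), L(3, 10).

The Shoelace formula computes the area from vertex coordinates by summing cross products.
For vertices (-4,-9), (10,-5), (3,10):
Signed sum = -4*-5 - 10*-9 + 10*10 - 3*-5 + 3*-9 - -4*10
= 110 + 115 + 13 = 238
Area = (1/2)|238| = 119.

119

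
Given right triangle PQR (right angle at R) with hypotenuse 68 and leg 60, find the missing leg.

By the Pythagorean theorem: QR^2 = PQ^2 - PR^2
QR^2 = 68^2 - 60^2 = 4624 - 3600 = 1024
QR = sqrt(1024) = 32

32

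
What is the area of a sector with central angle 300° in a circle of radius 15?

Sector area = πr² × θ/360
= π × 15² × 5/6
= π × 225 × 5/6
= 375*pi/2

375*pi/2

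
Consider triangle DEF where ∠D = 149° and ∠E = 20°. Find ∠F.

angle F = 180 - 149 - 20 = 11 degrees.

11 degrees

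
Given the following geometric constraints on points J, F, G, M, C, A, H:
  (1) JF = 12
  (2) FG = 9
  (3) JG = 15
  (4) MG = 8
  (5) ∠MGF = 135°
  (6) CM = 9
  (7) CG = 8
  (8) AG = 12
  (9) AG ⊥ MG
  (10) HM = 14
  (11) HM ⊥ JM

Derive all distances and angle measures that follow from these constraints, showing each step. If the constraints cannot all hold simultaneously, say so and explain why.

The constraints are consistent.

Step 1: From FG = 9, GM = 8, and ∠FGM = 135°, by the law of cosines:
  FM² = FG² + GM² - 2·FG·GM·cos(135°) = 81 + 64 + 101.8 = 246.8
  FM ≈ 15.71

Step 2: From MG = 8, GA = 12, and ∠MGA = 90°, by the law of cosines:
  MA² = MG² + GA² - 2·MG·GA·cos(90°) = 64 + 144 - 0 = 208
  MA = 4·√13

Step 3: From JF = 12, JG = 15, FG = 9, by the inverse law of cosines:
  cos(∠FJG) = (JF² + JG² - FG²) / (2·JF·JG)
  ∠FJG = 36.87°

Step 4: From FG = 9, FJ = 12, GJ = 15, by the inverse law of cosines:
  cos(∠GFJ) = (FG² + FJ² - GJ²) / (2·FG·FJ)
  ∠GFJ = 90°

Step 5: From GC = 8, GM = 8, CM = 9, by the inverse law of cosines:
  cos(∠CGM) = (GC² + GM² - CM²) / (2·GC·GM)
  ∠CGM = 68.46°

Step 6: From GF = 9, GJ = 15, FJ = 12, by the inverse law of cosines:
  cos(∠FGJ) = (GF² + GJ² - FJ²) / (2·GF·GJ)
  ∠FGJ = 53.13°

Step 7: From MC = 9, MG = 8, CG = 8, by the inverse law of cosines:
  cos(∠CMG) = (MC² + MG² - CG²) / (2·MC·MG)
  ∠CMG = 55.77°

Step 8: From CG = 8, CM = 9, GM = 8, by the inverse law of cosines:
  cos(∠GCM) = (CG² + CM² - GM²) / (2·CG·CM)
  ∠GCM = 55.77°

Step 9: From FG = 9, FM = 15.71, GM = 8, by the inverse law of cosines:
  cos(∠GFM) = (FG² + FM² - GM²) / (2·FG·FM)
  ∠GFM = 21.1°

Step 10: From MA = 4·√13, MG = 8, AG = 12, by the inverse law of cosines:
  cos(∠AMG) = (MA² + MG² - AG²) / (2·MA·MG)
  ∠AMG = 56.31°

Step 11: From MF = 15.71, MG = 8, FG = 9, by the inverse law of cosines:
  cos(∠FMG) = (MF² + MG² - FG²) / (2·MF·MG)
  ∠FMG = 23.9°

Step 12: From AG = 12, AM = 4·√13, GM = 8, by the inverse law of cosines:
  cos(∠GAM) = (AG² + AM² - GM²) / (2·AG·AM)
  ∠GAM = 33.69°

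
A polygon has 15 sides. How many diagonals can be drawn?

The number of diagonals in an n-gon is n(n - 3)/2.
For n = 15: 15(15 - 3)/2 = 15 × 12 / 2 = 90.

90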